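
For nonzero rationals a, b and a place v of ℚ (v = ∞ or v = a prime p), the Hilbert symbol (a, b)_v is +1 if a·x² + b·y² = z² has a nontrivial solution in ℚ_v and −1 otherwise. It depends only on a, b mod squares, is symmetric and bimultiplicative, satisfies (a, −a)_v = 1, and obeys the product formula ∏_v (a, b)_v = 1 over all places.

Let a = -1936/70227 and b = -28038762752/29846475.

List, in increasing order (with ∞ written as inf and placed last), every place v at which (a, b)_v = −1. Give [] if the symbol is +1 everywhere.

Mod squares: a ≡ -3, b ≡ -19227. Check v ∈ {∞, 2, 3, 5, 7, 11, 13, 17, 29}.
v=11: a=11^2·(≡2), b=11^2·(≡5) mod 11; (2|11)=-1, (5|11)=+1; (−1)^{2·2·5}·(-1)^2·(+1)^2 = +1.
v=7: a=7^0·(≡1), b=7^4·(≡1) mod 7; (1|7)=+1, (1|7)=+1; (−1)^{0·4·3}·(+1)^4·(+1)^0 = +1.
v=5: a=5^0·(≡2), b=5^-2·(≡2) mod 5; (2|5)=-1, (2|5)=-1; (−1)^{0·-2·2}·(-1)^-2·(-1)^0 = +1.
v=2: v_2(a)=4, v_2(b)=8; units ≡ 5, 5 (mod 8); ε·ε+αω+βω = 0·0+4·1+8·1 ≡ 0  ⇒  (a,b)_2 = +1.
v=17: a=17^-2·(≡14), b=17^-3·(≡13) mod 17; (14|17)=-1, (13|17)=+1; (−1)^{-2·-3·8}·(-1)^-3·(+1)^-2 = -1.
v=13: a=13^0·(≡1), b=13^1·(≡9) mod 13; (1|13)=+1, (9|13)=+1; (−1)^{0·1·6}·(+1)^1·(+1)^0 = +1.
v=29: a=29^0·(≡2), b=29^1·(≡6) mod 29; (2|29)=-1, (6|29)=+1; (−1)^{0·1·14}·(-1)^1·(+1)^0 = -1.
v=∞: -3 < 0 and -19227 < 0  ⇒  (a,b)_∞ = -1.
v=3: a=3^-5·(≡2), b=3^-5·(≡2) mod 3; (2|3)=-1, (2|3)=-1; (−1)^{-5·-5·1}·(-1)^-5·(-1)^-5 = -1.
Ram(-3, -19227) = {3, 17, 29, ∞}; no ℚ_3-point on the conic.

[3, 17, 29, inf]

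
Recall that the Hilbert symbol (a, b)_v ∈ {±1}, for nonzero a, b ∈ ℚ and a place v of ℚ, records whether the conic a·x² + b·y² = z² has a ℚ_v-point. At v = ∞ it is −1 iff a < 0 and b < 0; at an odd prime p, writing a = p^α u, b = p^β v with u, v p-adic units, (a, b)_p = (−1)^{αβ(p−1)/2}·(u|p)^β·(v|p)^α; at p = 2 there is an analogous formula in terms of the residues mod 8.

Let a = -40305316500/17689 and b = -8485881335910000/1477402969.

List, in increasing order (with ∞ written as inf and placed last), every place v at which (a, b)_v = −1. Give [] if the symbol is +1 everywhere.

[31, inf]

(a, b) ≡ (-552885, -1271) mod (ℚ^×)²; places V = {2, 3, 5, 7, 11, 17, 19, 29, 31, 41, ∞}.
(a,b)_17: α=0, u≡14; β=-4, v≡15 (mod 17); (14|17)=-1, (15|17)=+1; sign (−1)^0·-1^-4·+1^0 = +1.
(a,b)_2: α=2, β=4; u≡3, v≡1 (mod 8); ε(u)ε(v)=1·0, αω(v)=2·0, βω(u)=4·1; sum ≡ 0  ⇒  +1.
(a,b)_19: α=-2, u≡8; β=-2, v≡10 (mod 19); (8|19)=-1, (10|19)=-1; sign (−1)^0·-1^-2·-1^-2 = +1.
(a,b)_29: α=1, u≡15; β=2, v≡5 (mod 29); (15|29)=-1, (5|29)=+1; sign (−1)^0·-1^2·+1^1 = +1.
(a,b)_31: α=1, u≡21; β=1, v≡26 (mod 31); (21|31)=-1, (26|31)=-1; sign (−1)^1·-1^1·-1^1 = -1.
(a,b)_3: α=7, u≡1; β=8, v≡1 (mod 3); (1|3)=+1, (1|3)=+1; sign (−1)^0·+1^8·+1^7 = +1.
(a,b)_41: α=1, u≡5; β=1, v≡37 (mod 41); (5|41)=+1, (37|41)=+1; sign (−1)^0·+1^1·+1^1 = +1.
(a,b)_∞: sgn(-552885)=−, sgn(-1271)=−, so -1.
(a,b)_5: α=3, u≡2; β=4, v≡1 (mod 5); (2|5)=-1, (1|5)=+1; sign (−1)^0·-1^4·+1^3 = +1.
(a,b)_7: α=-2, u≡5; β=-2, v≡3 (mod 7); (5|7)=-1, (3|7)=-1; sign (−1)^0·-1^-2·-1^-2 = +1.
(a,b)_11: α=0, u≡2; β=2, v≡9 (mod 11); (2|11)=-1, (9|11)=+1; sign (−1)^0·-1^2·+1^0 = +1.
(-552885, -1271 / ℚ) ramifies at {31, ∞}: a division algebra.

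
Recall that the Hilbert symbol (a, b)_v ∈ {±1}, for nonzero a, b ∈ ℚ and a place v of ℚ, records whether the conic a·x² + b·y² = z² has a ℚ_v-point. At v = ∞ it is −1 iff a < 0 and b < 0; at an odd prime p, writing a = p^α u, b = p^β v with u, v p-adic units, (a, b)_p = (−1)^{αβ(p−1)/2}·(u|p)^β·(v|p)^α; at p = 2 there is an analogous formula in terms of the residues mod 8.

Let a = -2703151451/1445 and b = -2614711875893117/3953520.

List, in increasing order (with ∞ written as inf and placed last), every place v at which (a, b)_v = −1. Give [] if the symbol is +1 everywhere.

[5, inf]

(a, b) ≡ (-95095, -7315) mod (ℚ^×)²; places V = {2, 3, 5, 7, 11, 13, 17, 19, 29, 41, ∞}.
(a,b)_19: α=1, u≡16; β=-1, v≡8 (mod 19); (16|19)=+1, (8|19)=-1; sign (−1)^1·+1^-1·-1^1 = +1.
(a,b)_5: α=-1, u≡1; β=-1, v≡2 (mod 5); (1|5)=+1, (2|5)=-1; sign (−1)^0·+1^-1·-1^-1 = -1.
(a,b)_∞: sgn(-95095)=−, sgn(-7315)=−, so -1.
(a,b)_13: α=3, u≡1; β=4, v≡1 (mod 13); (1|13)=+1, (1|13)=+1; sign (−1)^0·+1^4·+1^3 = +1.
(a,b)_29: α=2, u≡5; β=4, v≡5 (mod 29); (5|29)=+1, (5|29)=+1; sign (−1)^0·+1^4·+1^2 = +1.
(a,b)_17: α=-2, u≡14; β=-2, v≡11 (mod 17); (14|17)=-1, (11|17)=-1; sign (−1)^0·-1^-2·-1^-2 = +1.
(a,b)_3: α=0, u≡2; β=-2, v≡2 (mod 3); (2|3)=-1, (2|3)=-1; sign (−1)^0·-1^-2·-1^0 = +1.
(a,b)_7: α=1, u≡2; β=1, v≡6 (mod 7); (2|7)=+1, (6|7)=-1; sign (−1)^1·+1^1·-1^1 = +1.
(a,b)_2: α=0, β=-4; u≡1, v≡5 (mod 8); ε(u)ε(v)=0·0, αω(v)=0·1, βω(u)=-4·0; sum ≡ 0  ⇒  +1.
(a,b)_41: α=0, u≡32; β=2, v≡30 (mod 41); (32|41)=+1, (30|41)=-1; sign (−1)^0·+1^2·-1^0 = +1.
(a,b)_11: α=1, u≡1; β=1, v≡10 (mod 11); (1|11)=+1, (10|11)=-1; sign (−1)^1·+1^1·-1^1 = +1.
Ram(-95095, -7315) = {5, ∞}; no ℚ_5-point on the conic.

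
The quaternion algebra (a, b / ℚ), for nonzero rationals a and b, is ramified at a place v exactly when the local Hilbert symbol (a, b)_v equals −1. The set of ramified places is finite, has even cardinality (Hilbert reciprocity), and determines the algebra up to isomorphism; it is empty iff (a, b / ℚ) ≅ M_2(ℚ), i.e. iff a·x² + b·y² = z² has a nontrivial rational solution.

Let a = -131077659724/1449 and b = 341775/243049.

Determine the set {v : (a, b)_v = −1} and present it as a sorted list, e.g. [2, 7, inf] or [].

[7, 19, 31, 37]

Mod squares: a ≡ -150872939, b ≡ 31. Check v ∈ {∞, 2, 3, 5, 7, 11, 17, 19, 23, 29, 31, 37, 43}.
v=37: a=37^1·(≡11), b=37^0·(≡17) mod 37; (11|37)=+1, (17|37)=-1; (−1)^{1·0·18}·(+1)^0·(-1)^1 = -1.
v=29: a=29^0·(≡24), b=29^-2·(≡19) mod 29; (24|29)=+1, (19|29)=-1; (−1)^{0·-2·14}·(+1)^-2·(-1)^0 = +1.
v=23: a=23^-1·(≡14), b=23^0·(≡8) mod 23; (14|23)=-1, (8|23)=+1; (−1)^{-1·0·11}·(-1)^0·(+1)^-1 = +1.
v=∞: -150872939 < 0 and 31 > 0  ⇒  (a,b)_∞ = +1.
v=17: a=17^2·(≡1), b=17^-2·(≡3) mod 17; (1|17)=+1, (3|17)=-1; (−1)^{2·-2·8}·(+1)^-2·(-1)^2 = +1.
v=7: a=7^-1·(≡6), b=7^2·(≡5) mod 7; (6|7)=-1, (5|7)=-1; (−1)^{-1·2·3}·(-1)^2·(-1)^-1 = -1.
v=31: a=31^1·(≡2), b=31^1·(≡16) mod 31; (2|31)=+1, (16|31)=+1; (−1)^{1·1·15}·(+1)^1·(+1)^1 = -1.
v=2: v_2(a)=2, v_2(b)=0; units ≡ 5, 7 (mod 8); ε·ε+αω+βω = 0·1+2·0+0·1 ≡ 0  ⇒  (a,b)_2 = +1.
v=5: a=5^0·(≡4), b=5^2·(≡4) mod 5; (4|5)=+1, (4|5)=+1; (−1)^{0·2·2}·(+1)^2·(+1)^0 = +1.
v=11: a=11^2·(≡3), b=11^0·(≡4) mod 11; (3|11)=+1, (4|11)=+1; (−1)^{2·0·5}·(+1)^0·(+1)^2 = +1.
v=43: a=43^1·(≡25), b=43^0·(≡24) mod 43; (25|43)=+1, (24|43)=+1; (−1)^{1·0·21}·(+1)^0·(+1)^1 = +1.
v=3: a=3^-2·(≡1), b=3^2·(≡1) mod 3; (1|3)=+1, (1|3)=+1; (−1)^{-2·2·1}·(+1)^2·(+1)^-2 = +1.
v=19: a=19^1·(≡14), b=19^0·(≡3) mod 19; (14|19)=-1, (3|19)=-1; (−1)^{1·0·9}·(-1)^0·(-1)^1 = -1.
(-150872939, 31 / ℚ) ramifies at {7, 19, 31, 37}: a division algebra.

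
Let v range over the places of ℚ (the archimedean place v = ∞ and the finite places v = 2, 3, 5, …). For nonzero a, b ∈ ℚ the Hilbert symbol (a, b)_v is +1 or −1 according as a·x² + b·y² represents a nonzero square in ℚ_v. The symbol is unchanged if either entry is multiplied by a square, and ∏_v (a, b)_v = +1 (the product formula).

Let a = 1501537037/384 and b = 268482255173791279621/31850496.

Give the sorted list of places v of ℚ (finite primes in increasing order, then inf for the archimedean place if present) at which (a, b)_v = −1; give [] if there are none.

[2, 17]

(a, b) ≡ (12558, 213486) mod (ℚ^×)²; places V = {2, 3, 7, 11, 13, 17, 23, ∞}.
(a,b)_17: α=0, u≡12; β=1, v≡5 (mod 17); (12|17)=-1, (5|17)=-1; sign (−1)^0·-1^1·-1^0 = -1.
(a,b)_2: α=-7, β=-17; u≡7, v≡7 (mod 8); ε(u)ε(v)=1·1, αω(v)=-7·0, βω(u)=-17·0; sum ≡ 1  ⇒  -1.
(a,b)_∞: sgn(12558)=+, sgn(213486)=+, so +1.
(a,b)_13: α=1, u≡1; β=3, v≡4 (mod 13); (1|13)=+1, (4|13)=+1; sign (−1)^0·+1^3·+1^1 = +1.
(a,b)_11: α=4, u≡7; β=4, v≡3 (mod 11); (7|11)=-1, (3|11)=+1; sign (−1)^0·-1^4·+1^4 = +1.
(a,b)_23: α=1, u≡22; β=3, v≡9 (mod 23); (22|23)=-1, (9|23)=+1; sign (−1)^1·-1^3·+1^1 = +1.
(a,b)_7: α=3, u≡1; β=9, v≡5 (mod 7); (1|7)=+1, (5|7)=-1; sign (−1)^1·+1^9·-1^3 = +1.
(a,b)_3: α=-1, u≡1; β=-5, v≡2 (mod 3); (1|3)=+1, (2|3)=-1; sign (−1)^1·+1^-5·-1^-1 = +1.
(12558, 213486 / ℚ) ramifies at {2, 17}: a division algebra.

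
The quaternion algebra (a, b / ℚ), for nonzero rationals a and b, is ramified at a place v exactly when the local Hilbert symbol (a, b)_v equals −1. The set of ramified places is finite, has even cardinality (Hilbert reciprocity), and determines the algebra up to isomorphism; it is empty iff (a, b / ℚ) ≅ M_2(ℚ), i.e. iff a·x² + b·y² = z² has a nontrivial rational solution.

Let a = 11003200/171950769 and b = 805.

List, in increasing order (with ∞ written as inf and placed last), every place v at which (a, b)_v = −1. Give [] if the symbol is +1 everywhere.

[5, 7]

(a, b) ≡ (13, 805) mod (ℚ^×)²; places V = {2, 3, 5, 7, 13, 23, 31, 47, ∞}.
(a,b)_7: α=0, u≡3; β=1, v≡3 (mod 7); (3|7)=-1, (3|7)=-1; sign (−1)^0·-1^1·-1^0 = -1.
(a,b)_47: α=-2, u≡19; β=0, v≡6 (mod 47); (19|47)=-1, (6|47)=+1; sign (−1)^0·-1^0·+1^-2 = +1.
(a,b)_3: α=-4, u≡1; β=0, v≡1 (mod 3); (1|3)=+1, (1|3)=+1; sign (−1)^0·+1^0·+1^-4 = +1.
(a,b)_13: α=1, u≡3; β=0, v≡12 (mod 13); (3|13)=+1, (12|13)=+1; sign (−1)^0·+1^0·+1^1 = +1.
(a,b)_23: α=2, u≡6; β=1, v≡12 (mod 23); (6|23)=+1, (12|23)=+1; sign (−1)^0·+1^1·+1^2 = +1.
(a,b)_5: α=2, u≡2; β=1, v≡1 (mod 5); (2|5)=-1, (1|5)=+1; sign (−1)^0·-1^1·+1^2 = -1.
(a,b)_2: α=6, β=0; u≡5, v≡5 (mod 8); ε(u)ε(v)=0·0, αω(v)=6·1, βω(u)=0·1; sum ≡ 0  ⇒  +1.
(a,b)_31: α=-2, u≡11; β=0, v≡30 (mod 31); (11|31)=-1, (30|31)=-1; sign (−1)^0·-1^0·-1^-2 = +1.
(a,b)_∞: sgn(13)=+, sgn(805)=+, so +1.
|Ram(13, 805)| = 2, even; anisotropic at {5, 7}.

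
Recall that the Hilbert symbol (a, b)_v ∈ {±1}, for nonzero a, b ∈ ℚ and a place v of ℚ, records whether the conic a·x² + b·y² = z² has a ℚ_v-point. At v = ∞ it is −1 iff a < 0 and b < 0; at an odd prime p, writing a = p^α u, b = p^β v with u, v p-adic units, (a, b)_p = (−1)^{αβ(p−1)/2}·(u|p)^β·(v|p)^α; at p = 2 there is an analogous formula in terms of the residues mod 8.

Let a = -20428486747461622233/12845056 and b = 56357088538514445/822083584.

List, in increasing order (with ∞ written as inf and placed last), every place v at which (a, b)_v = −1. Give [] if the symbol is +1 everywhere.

Mod squares: a ≡ -17, b ≡ 46805. Check v ∈ {∞, 2, 3, 5, 7, 11, 17, 19, 23, 31, 37}.
v=23: a=23^2·(≡9), b=23^3·(≡20) mod 23; (9|23)=+1, (20|23)=-1; (−1)^{2·3·11}·(+1)^3·(-1)^2 = +1.
v=31: a=31^2·(≡5), b=31^2·(≡24) mod 31; (5|31)=+1, (24|31)=-1; (−1)^{2·2·15}·(+1)^2·(-1)^2 = +1.
v=37: a=37^2·(≡24), b=37^1·(≡36) mod 37; (24|37)=-1, (36|37)=+1; (−1)^{2·1·18}·(-1)^1·(+1)^2 = -1.
v=17: a=17^1·(≡9), b=17^0·(≡8) mod 17; (9|17)=+1, (8|17)=+1; (−1)^{1·0·8}·(+1)^0·(+1)^1 = +1.
v=∞: -17 < 0 and 46805 > 0  ⇒  (a,b)_∞ = +1.
v=3: a=3^14·(≡1), b=3^8·(≡2) mod 3; (1|3)=+1, (2|3)=-1; (−1)^{14·8·1}·(+1)^8·(-1)^14 = +1.
v=19: a=19^2·(≡14), b=19^2·(≡12) mod 19; (14|19)=-1, (12|19)=-1; (−1)^{2·2·9}·(-1)^2·(-1)^2 = +1.
v=7: a=7^-2·(≡2), b=7^-2·(≡3) mod 7; (2|7)=+1, (3|7)=-1; (−1)^{-2·-2·3}·(+1)^-2·(-1)^-2 = +1.
v=11: a=11^0·(≡9), b=11^1·(≡1) mod 11; (9|11)=+1, (1|11)=+1; (−1)^{0·1·5}·(+1)^1·(+1)^0 = +1.
v=5: a=5^0·(≡2), b=5^1·(≡1) mod 5; (2|5)=-1, (1|5)=+1; (−1)^{0·1·2}·(-1)^1·(+1)^0 = -1.
v=2: v_2(a)=-18, v_2(b)=-24; units ≡ 7, 5 (mod 8); ε·ε+αω+βω = 1·0+-18·1+-24·0 ≡ 0  ⇒  (a,b)_2 = +1.
(-17, 46805 / ℚ) ramifies at {5, 37}: a division algebra.

[5, 37]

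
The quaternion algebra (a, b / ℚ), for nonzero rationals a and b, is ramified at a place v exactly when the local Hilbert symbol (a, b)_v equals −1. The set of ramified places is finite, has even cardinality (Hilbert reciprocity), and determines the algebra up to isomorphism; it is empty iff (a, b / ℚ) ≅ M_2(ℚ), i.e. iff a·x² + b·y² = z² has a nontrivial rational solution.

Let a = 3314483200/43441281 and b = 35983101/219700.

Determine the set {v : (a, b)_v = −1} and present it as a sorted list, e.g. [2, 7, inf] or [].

[7, 13]

(a, b) ≡ (7, 273) mod (ℚ^×)²; places V = {2, 3, 5, 7, 11, 13, 17, ∞}.
(a,b)_3: α=-2, u≡1; β=1, v≡1 (mod 3); (1|3)=+1, (1|3)=+1; sign (−1)^0·+1^1·+1^-2 = +1.
(a,b)_11: α=0, u≡7; β=2, v≡5 (mod 11); (7|11)=-1, (5|11)=+1; sign (−1)^0·-1^2·+1^0 = +1.
(a,b)_∞: sgn(7)=+, sgn(273)=+, so +1.
(a,b)_5: α=2, u≡3; β=-2, v≡2 (mod 5); (3|5)=-1, (2|5)=-1; sign (−1)^0·-1^-2·-1^2 = +1.
(a,b)_7: α=1, u≡1; β=3, v≡1 (mod 7); (1|7)=+1, (1|7)=+1; sign (−1)^1·+1^3·+1^1 = -1.
(a,b)_17: α=2, u≡7; β=2, v≡2 (mod 17); (7|17)=-1, (2|17)=+1; sign (−1)^0·-1^2·+1^2 = +1.
(a,b)_13: α=-6, u≡6; β=-3, v≡7 (mod 13); (6|13)=-1, (7|13)=-1; sign (−1)^0·-1^-3·-1^-6 = -1.
(a,b)_2: α=16, β=-2; u≡7, v≡1 (mod 8); ε(u)ε(v)=1·0, αω(v)=16·0, βω(u)=-2·0; sum ≡ 0  ⇒  +1.
(7, 273 / ℚ) ramifies at {7, 13}: a division algebra.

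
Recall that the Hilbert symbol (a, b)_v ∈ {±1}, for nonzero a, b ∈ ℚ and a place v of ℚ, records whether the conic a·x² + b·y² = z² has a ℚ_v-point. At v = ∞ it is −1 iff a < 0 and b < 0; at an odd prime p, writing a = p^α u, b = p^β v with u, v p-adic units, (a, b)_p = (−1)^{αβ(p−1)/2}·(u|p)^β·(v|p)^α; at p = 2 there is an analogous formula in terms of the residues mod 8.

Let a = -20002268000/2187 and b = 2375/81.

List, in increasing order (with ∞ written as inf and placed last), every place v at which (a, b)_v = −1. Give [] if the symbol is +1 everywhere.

[2, 3, 5, 11]

(a, b) ≡ (-4290, 95) mod (ℚ^×)²; places V = {2, 3, 5, 11, 13, 17, 19, ∞}.
(a,b)_19: α=0, u≡6; β=1, v≡6 (mod 19); (6|19)=+1, (6|19)=+1; sign (−1)^0·+1^1·+1^0 = +1.
(a,b)_2: α=5, β=0; u≡7, v≡7 (mod 8); ε(u)ε(v)=1·1, αω(v)=5·0, βω(u)=0·0; sum ≡ 1  ⇒  -1.
(a,b)_3: α=-7, u≡1; β=-4, v≡2 (mod 3); (1|3)=+1, (2|3)=-1; sign (−1)^0·+1^-4·-1^-7 = -1.
(a,b)_11: α=3, u≡10; β=0, v≡8 (mod 11); (10|11)=-1, (8|11)=-1; sign (−1)^0·-1^0·-1^3 = -1.
(a,b)_17: α=2, u≡6; β=0, v≡14 (mod 17); (6|17)=-1, (14|17)=-1; sign (−1)^0·-1^0·-1^2 = +1.
(a,b)_∞: sgn(-4290)=−, sgn(95)=+, so +1.
(a,b)_5: α=3, u≡3; β=3, v≡4 (mod 5); (3|5)=-1, (4|5)=+1; sign (−1)^0·-1^3·+1^3 = -1.
(a,b)_13: α=1, u≡7; β=0, v≡3 (mod 13); (7|13)=-1, (3|13)=+1; sign (−1)^0·-1^0·+1^1 = +1.
Ram(-4290, 95) = {2, 3, 5, 11}; no ℚ_2-point on the conic.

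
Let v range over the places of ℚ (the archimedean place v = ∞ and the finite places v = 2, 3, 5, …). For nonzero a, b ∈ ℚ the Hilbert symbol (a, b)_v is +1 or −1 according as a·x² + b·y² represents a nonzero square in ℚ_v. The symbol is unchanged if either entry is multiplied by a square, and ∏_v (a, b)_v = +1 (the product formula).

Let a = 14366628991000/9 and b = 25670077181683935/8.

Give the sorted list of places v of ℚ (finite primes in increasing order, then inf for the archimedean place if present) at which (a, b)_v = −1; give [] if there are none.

Mod squares: a ≡ 24310, b ≡ 30. Check v ∈ {∞, 2, 3, 5, 7, 11, 13, 17}.
v=7: a=7^0·(≡3), b=7^2·(≡2) mod 7; (3|7)=-1, (2|7)=+1; (−1)^{0·2·3}·(-1)^2·(+1)^0 = +1.
v=∞: 24310 > 0 and 30 > 0  ⇒  (a,b)_∞ = +1.
v=3: a=3^-2·(≡1), b=3^1·(≡1) mod 3; (1|3)=+1, (1|3)=+1; (−1)^{-2·1·1}·(+1)^1·(+1)^-2 = +1.
v=5: a=5^3·(≡2), b=5^1·(≡4) mod 5; (2|5)=-1, (4|5)=+1; (−1)^{3·1·2}·(-1)^1·(+1)^3 = -1.
v=17: a=17^3·(≡16), b=17^4·(≡2) mod 17; (16|17)=+1, (2|17)=+1; (−1)^{3·4·8}·(+1)^4·(+1)^3 = +1.
v=11: a=11^3·(≡6), b=11^4·(≡8) mod 11; (6|11)=-1, (8|11)=-1; (−1)^{3·4·5}·(-1)^4·(-1)^3 = -1.
v=2: v_2(a)=3, v_2(b)=-3; units ≡ 3, 7 (mod 8); ε·ε+αω+βω = 1·1+3·0+-3·1 ≡ 0  ⇒  (a,b)_2 = +1.
v=13: a=13^3·(≡2), b=13^4·(≡9) mod 13; (2|13)=-1, (9|13)=+1; (−1)^{3·4·6}·(-1)^4·(+1)^3 = +1.
|Ram(24310, 30)| = 2, even; anisotropic at {5, 11}.

[5, 11]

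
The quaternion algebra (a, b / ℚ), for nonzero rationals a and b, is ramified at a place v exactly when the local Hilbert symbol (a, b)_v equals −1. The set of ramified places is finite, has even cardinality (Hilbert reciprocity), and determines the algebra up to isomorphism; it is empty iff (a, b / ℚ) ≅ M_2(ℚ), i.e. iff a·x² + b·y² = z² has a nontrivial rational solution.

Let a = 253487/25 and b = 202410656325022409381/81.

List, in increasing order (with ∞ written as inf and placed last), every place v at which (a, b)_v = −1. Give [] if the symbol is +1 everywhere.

[37, 43]

(a, b) ≡ (253487, 10899941) mod (ℚ^×)²; places V = {2, 3, 5, 13, 17, 31, 37, 43, ∞}.
(a,b)_37: α=1, u≡18; β=3, v≡36 (mod 37); (18|37)=-1, (36|37)=+1; sign (−1)^0·-1^3·+1^1 = -1.
(a,b)_5: α=-2, u≡2; β=0, v≡1 (mod 5); (2|5)=-1, (1|5)=+1; sign (−1)^0·-1^0·+1^-2 = +1.
(a,b)_∞: sgn(253487)=+, sgn(10899941)=+, so +1.
(a,b)_2: α=0, β=0; u≡7, v≡5 (mod 8); ε(u)ε(v)=1·0, αω(v)=0·1, βω(u)=0·0; sum ≡ 0  ⇒  +1.
(a,b)_43: α=0, u≡19; β=1, v≡2 (mod 43); (19|43)=-1, (2|43)=-1; sign (−1)^0·-1^1·-1^0 = -1.
(a,b)_13: α=1, u≡1; β=3, v≡9 (mod 13); (1|13)=+1, (9|13)=+1; sign (−1)^0·+1^3·+1^1 = +1.
(a,b)_17: α=1, u≡13; β=5, v≡16 (mod 17); (13|17)=+1, (16|17)=+1; sign (−1)^0·+1^5·+1^1 = +1.
(a,b)_31: α=1, u≡27; β=3, v≡20 (mod 31); (27|31)=-1, (20|31)=+1; sign (−1)^1·-1^3·+1^1 = +1.
(a,b)_3: α=0, u≡2; β=-4, v≡2 (mod 3); (2|3)=-1, (2|3)=-1; sign (−1)^0·-1^-4·-1^0 = +1.
|Ram(253487, 10899941)| = 2, even; anisotropic at {37, 43}.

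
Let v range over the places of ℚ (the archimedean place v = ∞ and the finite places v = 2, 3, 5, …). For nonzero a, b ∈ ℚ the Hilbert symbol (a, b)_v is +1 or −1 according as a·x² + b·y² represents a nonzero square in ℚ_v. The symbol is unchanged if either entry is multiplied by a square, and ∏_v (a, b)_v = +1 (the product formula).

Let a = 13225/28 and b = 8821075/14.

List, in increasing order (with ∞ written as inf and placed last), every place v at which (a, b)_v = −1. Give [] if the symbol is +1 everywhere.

[7, 23]

(a, b) ≡ (7, 9338) mod (ℚ^×)²; places V = {2, 5, 7, 23, 29, ∞}.
(a,b)_2: α=-2, β=-1; u≡7, v≡5 (mod 8); ε(u)ε(v)=1·0, αω(v)=-2·1, βω(u)=-1·0; sum ≡ 0  ⇒  +1.
(a,b)_∞: sgn(7)=+, sgn(9338)=+, so +1.
(a,b)_7: α=-1, u≡4; β=-1, v≡2 (mod 7); (4|7)=+1, (2|7)=+1; sign (−1)^1·+1^-1·+1^-1 = -1.
(a,b)_5: α=2, u≡3; β=2, v≡2 (mod 5); (3|5)=-1, (2|5)=-1; sign (−1)^0·-1^2·-1^2 = +1.
(a,b)_23: α=2, u≡5; β=3, v≡14 (mod 23); (5|23)=-1, (14|23)=-1; sign (−1)^0·-1^3·-1^2 = -1.
(a,b)_29: α=0, u≡28; β=1, v≡12 (mod 29); (28|29)=+1, (12|29)=-1; sign (−1)^0·+1^1·-1^0 = +1.
Ram(7, 9338) = {7, 23}; no ℚ_7-point on the conic.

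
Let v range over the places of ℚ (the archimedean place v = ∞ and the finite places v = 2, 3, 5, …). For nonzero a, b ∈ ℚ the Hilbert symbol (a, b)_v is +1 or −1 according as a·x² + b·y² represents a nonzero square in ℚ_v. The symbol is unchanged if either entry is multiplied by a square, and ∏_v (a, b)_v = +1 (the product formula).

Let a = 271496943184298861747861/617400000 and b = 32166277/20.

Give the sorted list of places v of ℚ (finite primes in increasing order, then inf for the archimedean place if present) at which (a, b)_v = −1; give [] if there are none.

(a, b) ≡ (150535, 65) mod (ℚ^×)²; places V = {2, 3, 5, 7, 11, 13, 17, 19, 23, ∞}.
(a,b)_23: α=1, u≡13; β=0, v≡17 (mod 23); (13|23)=+1, (17|23)=-1; sign (−1)^0·+1^0·-1^1 = -1.
(a,b)_5: α=-5, u≡2; β=-1, v≡3 (mod 5); (2|5)=-1, (3|5)=-1; sign (−1)^0·-1^-1·-1^-5 = +1.
(a,b)_17: α=1, u≡8; β=0, v≡11 (mod 17); (8|17)=+1, (11|17)=-1; sign (−1)^0·+1^0·-1^1 = -1.
(a,b)_11: α=9, u≡1; β=4, v≡7 (mod 11); (1|11)=+1, (7|11)=-1; sign (−1)^0·+1^4·-1^9 = -1.
(a,b)_2: α=-6, β=-2; u≡7, v≡1 (mod 8); ε(u)ε(v)=1·0, αω(v)=-6·0, βω(u)=-2·0; sum ≡ 0  ⇒  +1.
(a,b)_∞: sgn(150535)=+, sgn(65)=+, so +1.
(a,b)_19: α=2, u≡11; β=0, v≡18 (mod 19); (11|19)=+1, (18|19)=-1; sign (−1)^0·+1^0·-1^2 = +1.
(a,b)_7: α=-3, u≡4; β=0, v≡4 (mod 7); (4|7)=+1, (4|7)=+1; sign (−1)^0·+1^0·+1^-3 = +1.
(a,b)_3: α=-2, u≡1; β=0, v≡2 (mod 3); (1|3)=+1, (2|3)=-1; sign (−1)^0·+1^0·-1^-2 = +1.
(a,b)_13: α=8, u≡6; β=3, v≡6 (mod 13); (6|13)=-1, (6|13)=-1; sign (−1)^0·-1^3·-1^8 = -1.
|Ram(150535, 65)| = 4, even; anisotropic at {11, 13, 17, 23}.

[11, 13, 17, 23]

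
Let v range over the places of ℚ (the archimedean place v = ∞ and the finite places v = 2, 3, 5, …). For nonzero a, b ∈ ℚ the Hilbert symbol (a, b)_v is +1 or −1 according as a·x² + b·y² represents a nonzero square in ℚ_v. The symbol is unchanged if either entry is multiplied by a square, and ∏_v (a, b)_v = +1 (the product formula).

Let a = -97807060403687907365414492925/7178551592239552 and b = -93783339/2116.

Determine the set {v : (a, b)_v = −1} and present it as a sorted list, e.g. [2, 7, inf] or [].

Mod squares: a ≡ -91, b ≡ -6851. Check v ∈ {∞, 2, 3, 5, 7, 13, 17, 23, 31, 47}.
v=17: a=17^4·(≡3), b=17^1·(≡11) mod 17; (3|17)=-1, (11|17)=-1; (−1)^{4·1·8}·(-1)^1·(-1)^4 = -1.
v=7: a=7^-3·(≡4), b=7^0·(≡4) mod 7; (4|7)=+1, (4|7)=+1; (−1)^{-3·0·3}·(+1)^0·(+1)^-3 = +1.
v=47: a=47^-2·(≡17), b=47^0·(≡38) mod 47; (17|47)=+1, (38|47)=-1; (−1)^{-2·0·23}·(+1)^0·(-1)^-2 = +1.
v=5: a=5^2·(≡4), b=5^0·(≡1) mod 5; (4|5)=+1, (1|5)=+1; (−1)^{2·0·2}·(+1)^0·(+1)^2 = +1.
v=13: a=13^9·(≡11), b=13^3·(≡7) mod 13; (11|13)=-1, (7|13)=-1; (−1)^{9·3·6}·(-1)^3·(-1)^9 = +1.
v=2: v_2(a)=-6, v_2(b)=-2; units ≡ 5, 5 (mod 8); ε·ε+αω+βω = 0·0+-6·1+-2·1 ≡ 0  ⇒  (a,b)_2 = +1.
v=31: a=31^4·(≡19), b=31^1·(≡22) mod 31; (19|31)=+1, (22|31)=-1; (−1)^{4·1·15}·(+1)^1·(-1)^4 = +1.
v=3: a=3^14·(≡2), b=3^4·(≡1) mod 3; (2|3)=-1, (1|3)=+1; (−1)^{14·4·1}·(-1)^4·(+1)^14 = +1.
v=23: a=23^-6·(≡3), b=23^-2·(≡3) mod 23; (3|23)=+1, (3|23)=+1; (−1)^{-6·-2·11}·(+1)^-2·(+1)^-6 = +1.
v=∞: -91 < 0 and -6851 < 0  ⇒  (a,b)_∞ = -1.
Ram(-91, -6851) = {17, ∞}; no ℚ_17-point on the conic.

[17, inf]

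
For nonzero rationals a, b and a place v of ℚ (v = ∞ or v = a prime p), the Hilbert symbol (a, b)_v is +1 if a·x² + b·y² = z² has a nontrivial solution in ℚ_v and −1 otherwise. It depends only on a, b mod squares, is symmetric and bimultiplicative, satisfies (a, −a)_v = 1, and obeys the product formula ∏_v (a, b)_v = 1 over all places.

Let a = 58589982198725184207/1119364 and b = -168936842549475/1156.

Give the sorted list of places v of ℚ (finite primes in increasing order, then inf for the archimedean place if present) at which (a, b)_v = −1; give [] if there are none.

(a, b) ≡ (87, -11) mod (ℚ^×)²; places V = {2, 3, 5, 7, 11, 13, 17, 23, 29, ∞}.
(a,b)_11: α=4, u≡8; β=3, v≡2 (mod 11); (8|11)=-1, (2|11)=-1; sign (−1)^0·-1^3·-1^4 = -1.
(a,b)_2: α=-2, β=-2; u≡7, v≡5 (mod 8); ε(u)ε(v)=1·0, αω(v)=-2·1, βω(u)=-2·0; sum ≡ 0  ⇒  +1.
(a,b)_3: α=5, u≡2; β=6, v≡1 (mod 3); (2|3)=-1, (1|3)=+1; sign (−1)^0·-1^6·+1^5 = +1.
(a,b)_∞: sgn(87)=+, sgn(-11)=−, so +1.
(a,b)_13: α=6, u≡3; β=2, v≡5 (mod 13); (3|13)=+1, (5|13)=-1; sign (−1)^0·+1^2·-1^6 = +1.
(a,b)_17: α=0, u≡1; β=-2, v≡14 (mod 17); (1|17)=+1, (14|17)=-1; sign (−1)^0·+1^-2·-1^0 = +1.
(a,b)_29: α=1, u≡15; β=2, v≡18 (mod 29); (15|29)=-1, (18|29)=-1; sign (−1)^0·-1^2·-1^1 = -1.
(a,b)_5: α=0, u≡3; β=2, v≡1 (mod 5); (3|5)=-1, (1|5)=+1; sign (−1)^0·-1^2·+1^0 = +1.
(a,b)_23: α=-4, u≡12; β=0, v≡1 (mod 23); (12|23)=+1, (1|23)=+1; sign (−1)^0·+1^0·+1^-4 = +1.
(a,b)_7: α=6, u≡6; β=2, v≡3 (mod 7); (6|7)=-1, (3|7)=-1; sign (−1)^0·-1^2·-1^6 = +1.
(87, -11 / ℚ) ramifies at {11, 29}: a division algebra.

[11, 29]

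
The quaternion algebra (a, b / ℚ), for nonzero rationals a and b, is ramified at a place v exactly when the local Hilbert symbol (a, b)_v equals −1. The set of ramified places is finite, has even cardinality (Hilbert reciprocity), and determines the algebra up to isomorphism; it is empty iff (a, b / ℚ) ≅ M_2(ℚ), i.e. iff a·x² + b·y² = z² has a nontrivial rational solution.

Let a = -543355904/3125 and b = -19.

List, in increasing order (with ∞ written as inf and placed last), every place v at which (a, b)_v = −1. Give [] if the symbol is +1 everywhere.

[13, inf]

Mod squares: a ≡ -1105, b ≡ -19. Check v ∈ {∞, 2, 5, 7, 13, 17, 19}.
v=19: a=19^0·(≡6), b=19^1·(≡18) mod 19; (6|19)=+1, (18|19)=-1; (−1)^{0·1·9}·(+1)^1·(-1)^0 = +1.
v=∞: -1105 < 0 and -19 < 0  ⇒  (a,b)_∞ = -1.
v=7: a=7^4·(≡2), b=7^0·(≡2) mod 7; (2|7)=+1, (2|7)=+1; (−1)^{4·0·3}·(+1)^0·(+1)^4 = +1.
v=17: a=17^1·(≡7), b=17^0·(≡15) mod 17; (7|17)=-1, (15|17)=+1; (−1)^{1·0·8}·(-1)^0·(+1)^1 = +1.
v=2: v_2(a)=10, v_2(b)=0; units ≡ 7, 5 (mod 8); ε·ε+αω+βω = 1·0+10·1+0·0 ≡ 0  ⇒  (a,b)_2 = +1.
v=13: a=13^1·(≡6), b=13^0·(≡7) mod 13; (6|13)=-1, (7|13)=-1; (−1)^{1·0·6}·(-1)^0·(-1)^1 = -1.
v=5: a=5^-5·(≡1), b=5^0·(≡1) mod 5; (1|5)=+1, (1|5)=+1; (−1)^{-5·0·2}·(+1)^0·(+1)^-5 = +1.
Ram(-1105, -19) = {13, ∞}; no ℚ_13-point on the conic.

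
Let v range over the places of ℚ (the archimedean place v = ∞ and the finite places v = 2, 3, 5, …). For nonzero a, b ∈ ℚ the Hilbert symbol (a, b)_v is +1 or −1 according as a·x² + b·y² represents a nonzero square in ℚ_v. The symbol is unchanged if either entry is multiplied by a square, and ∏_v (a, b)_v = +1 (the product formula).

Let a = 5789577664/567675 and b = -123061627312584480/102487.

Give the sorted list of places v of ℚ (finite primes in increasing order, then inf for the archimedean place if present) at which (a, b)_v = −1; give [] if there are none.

[2, 5, 17, 19]

Mod squares: a ≡ 1173, b ≡ -30590. Check v ∈ {∞, 2, 3, 5, 7, 11, 13, 17, 19, 23, 29, 37}.
v=23: a=23^1·(≡10), b=23^3·(≡13) mod 23; (10|23)=-1, (13|23)=+1; (−1)^{1·3·11}·(-1)^3·(+1)^1 = +1.
v=11: a=11^0·(≡10), b=11^-4·(≡9) mod 11; (10|11)=-1, (9|11)=+1; (−1)^{0·-4·5}·(-1)^-4·(+1)^0 = +1.
v=5: a=5^-2·(≡2), b=5^1·(≡2) mod 5; (2|5)=-1, (2|5)=-1; (−1)^{-2·1·2}·(-1)^1·(-1)^-2 = -1.
v=13: a=13^2·(≡12), b=13^2·(≡9) mod 13; (12|13)=+1, (9|13)=+1; (−1)^{2·2·6}·(+1)^2·(+1)^2 = +1.
v=37: a=37^2·(≡12), b=37^0·(≡26) mod 37; (12|37)=+1, (26|37)=+1; (−1)^{2·0·18}·(+1)^0·(+1)^2 = +1.
v=7: a=7^0·(≡1), b=7^-1·(≡3) mod 7; (1|7)=+1, (3|7)=-1; (−1)^{0·-1·3}·(+1)^-1·(-1)^0 = +1.
v=2: v_2(a)=6, v_2(b)=5; units ≡ 5, 1 (mod 8); ε·ε+αω+βω = 0·0+6·0+5·1 ≡ 1  ⇒  (a,b)_2 = -1.
v=29: a=29^-2·(≡4), b=29^2·(≡7) mod 29; (4|29)=+1, (7|29)=+1; (−1)^{-2·2·14}·(+1)^2·(+1)^-2 = +1.
v=19: a=19^0·(≡3), b=19^1·(≡9) mod 19; (3|19)=-1, (9|19)=+1; (−1)^{0·1·9}·(-1)^1·(+1)^0 = -1.
v=3: a=3^-3·(≡1), b=3^4·(≡1) mod 3; (1|3)=+1, (1|3)=+1; (−1)^{-3·4·1}·(+1)^4·(+1)^-3 = +1.
v=∞: 1173 > 0 and -30590 < 0  ⇒  (a,b)_∞ = +1.
v=17: a=17^1·(≡15), b=17^2·(≡12) mod 17; (15|17)=+1, (12|17)=-1; (−1)^{1·2·8}·(+1)^2·(-1)^1 = -1.
(1173, -30590 / ℚ) ramifies at {2, 5, 17, 19}: a division algebra.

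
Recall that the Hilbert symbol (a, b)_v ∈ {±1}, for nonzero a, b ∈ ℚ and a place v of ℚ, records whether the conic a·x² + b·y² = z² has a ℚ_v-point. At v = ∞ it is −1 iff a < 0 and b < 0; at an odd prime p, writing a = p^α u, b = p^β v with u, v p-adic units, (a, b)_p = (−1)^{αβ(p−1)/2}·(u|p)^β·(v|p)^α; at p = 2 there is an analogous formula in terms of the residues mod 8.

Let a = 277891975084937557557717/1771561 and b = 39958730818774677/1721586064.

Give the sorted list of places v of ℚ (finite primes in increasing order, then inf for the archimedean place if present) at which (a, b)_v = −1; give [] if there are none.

[7, 17, 19, 37]

(a, b) ≡ (133, 171717) mod (ℚ^×)²; places V = {2, 3, 7, 11, 13, 17, 19, 23, 31, 37, 41, 59, ∞}.
(a,b)_3: α=6, u≡1; β=5, v≡2 (mod 3); (1|3)=+1, (2|3)=-1; sign (−1)^0·+1^5·-1^6 = +1.
(a,b)_59: α=2, u≡49; β=0, v≡46 (mod 59); (49|59)=+1, (46|59)=+1; sign (−1)^0·+1^0·+1^2 = +1.
(a,b)_7: α=9, u≡5; β=3, v≡6 (mod 7); (5|7)=-1, (6|7)=-1; sign (−1)^1·-1^3·-1^9 = -1.
(a,b)_13: α=0, u≡3; β=3, v≡4 (mod 13); (3|13)=+1, (4|13)=+1; sign (−1)^0·+1^3·+1^0 = +1.
(a,b)_19: α=3, u≡17; β=2, v≡10 (mod 19); (17|19)=+1, (10|19)=-1; sign (−1)^0·+1^2·-1^3 = -1.
(a,b)_23: α=0, u≡18; β=-2, v≡5 (mod 23); (18|23)=+1, (5|23)=-1; sign (−1)^0·+1^-2·-1^0 = +1.
(a,b)_37: α=2, u≡15; β=1, v≡16 (mod 37); (15|37)=-1, (16|37)=+1; sign (−1)^0·-1^1·+1^2 = -1.
(a,b)_2: α=0, β=-4; u≡5, v≡5 (mod 8); ε(u)ε(v)=0·0, αω(v)=0·1, βω(u)=-4·1; sum ≡ 0  ⇒  +1.
(a,b)_41: α=0, u≡4; β=-2, v≡36 (mod 41); (4|41)=+1, (36|41)=+1; sign (−1)^0·+1^-2·+1^0 = +1.
(a,b)_17: α=2, u≡6; β=1, v≡11 (mod 17); (6|17)=-1, (11|17)=-1; sign (−1)^0·-1^1·-1^2 = -1.
(a,b)_∞: sgn(133)=+, sgn(171717)=+, so +1.
(a,b)_31: α=0, u≡4; β=2, v≡7 (mod 31); (4|31)=+1, (7|31)=+1; sign (−1)^0·+1^2·+1^0 = +1.
(a,b)_11: α=-6, u≡9; β=-2, v≡8 (mod 11); (9|11)=+1, (8|11)=-1; sign (−1)^0·+1^-2·-1^-6 = +1.
|Ram(133, 171717)| = 4, even; anisotropic at {7, 17, 19, 37}.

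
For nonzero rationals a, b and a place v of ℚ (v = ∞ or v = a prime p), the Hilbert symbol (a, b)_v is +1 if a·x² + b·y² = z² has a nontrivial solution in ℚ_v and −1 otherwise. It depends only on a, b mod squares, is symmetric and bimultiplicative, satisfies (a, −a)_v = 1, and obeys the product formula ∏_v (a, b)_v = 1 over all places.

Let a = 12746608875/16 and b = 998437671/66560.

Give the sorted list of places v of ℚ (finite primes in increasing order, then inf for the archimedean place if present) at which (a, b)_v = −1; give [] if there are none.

(a, b) ≡ (195, 15015) mod (ℚ^×)²; places V = {2, 3, 5, 7, 11, 13, ∞}.
(a,b)_7: α=4, u≡6; β=3, v≡6 (mod 7); (6|7)=-1, (6|7)=-1; sign (−1)^0·-1^3·-1^4 = -1.
(a,b)_2: α=-4, β=-10; u≡3, v≡7 (mod 8); ε(u)ε(v)=1·1, αω(v)=-4·0, βω(u)=-10·1; sum ≡ 1  ⇒  -1.
(a,b)_11: α=2, u≡2; β=3, v≡4 (mod 11); (2|11)=-1, (4|11)=+1; sign (−1)^0·-1^3·+1^2 = -1.
(a,b)_∞: sgn(195)=+, sgn(15015)=+, so +1.
(a,b)_5: α=3, u≡1; β=-1, v≡3 (mod 5); (1|5)=+1, (3|5)=-1; sign (−1)^0·+1^-1·-1^3 = -1.
(a,b)_3: α=3, u≡2; β=7, v≡1 (mod 3); (2|3)=-1, (1|3)=+1; sign (−1)^1·-1^7·+1^3 = +1.
(a,b)_13: α=1, u≡5; β=-1, v≡8 (mod 13); (5|13)=-1, (8|13)=-1; sign (−1)^0·-1^-1·-1^1 = +1.
|Ram(195, 15015)| = 4, even; anisotropic at {2, 5, 7, 11}.

[2, 5, 7, 11]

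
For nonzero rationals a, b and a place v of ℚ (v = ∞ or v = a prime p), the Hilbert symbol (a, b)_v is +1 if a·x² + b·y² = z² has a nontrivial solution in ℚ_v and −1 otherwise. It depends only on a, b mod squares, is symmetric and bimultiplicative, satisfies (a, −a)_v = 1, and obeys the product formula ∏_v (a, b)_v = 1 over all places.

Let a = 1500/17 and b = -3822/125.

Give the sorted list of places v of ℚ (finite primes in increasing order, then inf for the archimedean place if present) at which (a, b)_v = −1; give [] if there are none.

[5, 13]

(a, b) ≡ (255, -390) mod (ℚ^×)²; places V = {2, 3, 5, 7, 13, 17, ∞}.
(a,b)_∞: sgn(255)=+, sgn(-390)=−, so +1.
(a,b)_3: α=1, u≡1; β=1, v≡2 (mod 3); (1|3)=+1, (2|3)=-1; sign (−1)^1·+1^1·-1^1 = +1.
(a,b)_13: α=0, u≡11; β=1, v≡12 (mod 13); (11|13)=-1, (12|13)=+1; sign (−1)^0·-1^1·+1^0 = -1.
(a,b)_5: α=3, u≡1; β=-3, v≡3 (mod 5); (1|5)=+1, (3|5)=-1; sign (−1)^0·+1^-3·-1^3 = -1.
(a,b)_17: α=-1, u≡4; β=0, v≡9 (mod 17); (4|17)=+1, (9|17)=+1; sign (−1)^0·+1^0·+1^-1 = +1.
(a,b)_2: α=2, β=1; u≡7, v≡5 (mod 8); ε(u)ε(v)=1·0, αω(v)=2·1, βω(u)=1·0; sum ≡ 0  ⇒  +1.
(a,b)_7: α=0, u≡3; β=2, v≡1 (mod 7); (3|7)=-1, (1|7)=+1; sign (−1)^0·-1^2·+1^0 = +1.
(255, -390 / ℚ) ramifies at {5, 13}: a division algebra.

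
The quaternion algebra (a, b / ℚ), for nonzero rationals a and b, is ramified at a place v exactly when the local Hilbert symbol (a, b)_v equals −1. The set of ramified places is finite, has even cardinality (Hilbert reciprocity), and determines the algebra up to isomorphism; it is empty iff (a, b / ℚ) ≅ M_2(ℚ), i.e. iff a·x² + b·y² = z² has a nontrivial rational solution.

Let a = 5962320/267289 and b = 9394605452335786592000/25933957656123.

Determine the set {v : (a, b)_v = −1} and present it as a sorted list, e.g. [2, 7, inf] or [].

[3, 5, 7, 13]

Mod squares: a ≡ 5, b ≡ 1365. Check v ∈ {∞, 2, 3, 5, 7, 11, 13, 19, 47}.
v=13: a=13^2·(≡7), b=13^5·(≡4) mod 13; (7|13)=-1, (4|13)=+1; (−1)^{2·5·6}·(-1)^5·(+1)^2 = -1.
v=5: a=5^1·(≡1), b=5^3·(≡2) mod 5; (1|5)=+1, (2|5)=-1; (−1)^{1·3·2}·(+1)^3·(-1)^1 = -1.
v=7: a=7^2·(≡6), b=7^5·(≡3) mod 7; (6|7)=-1, (3|7)=-1; (−1)^{2·5·3}·(-1)^5·(-1)^2 = -1.
v=11: a=11^-2·(≡5), b=11^-6·(≡3) mod 11; (5|11)=+1, (3|11)=+1; (−1)^{-2·-6·5}·(+1)^-6·(+1)^-2 = +1.
v=2: v_2(a)=4, v_2(b)=8; units ≡ 5, 5 (mod 8); ε·ε+αω+βω = 0·0+4·1+8·1 ≡ 0  ⇒  (a,b)_2 = +1.
v=∞: 5 > 0 and 1365 > 0  ⇒  (a,b)_∞ = +1.
v=3: a=3^2·(≡2), b=3^-1·(≡2) mod 3; (2|3)=-1, (2|3)=-1; (−1)^{2·-1·1}·(-1)^-1·(-1)^2 = -1.
v=47: a=47^-2·(≡5), b=47^-4·(≡2) mod 47; (5|47)=-1, (2|47)=+1; (−1)^{-2·-4·23}·(-1)^-4·(+1)^-2 = +1.
v=19: a=19^0·(≡17), b=19^6·(≡11) mod 19; (17|19)=+1, (11|19)=+1; (−1)^{0·6·9}·(+1)^6·(+1)^0 = +1.
|Ram(5, 1365)| = 4, even; anisotropic at {3, 5, 7, 13}.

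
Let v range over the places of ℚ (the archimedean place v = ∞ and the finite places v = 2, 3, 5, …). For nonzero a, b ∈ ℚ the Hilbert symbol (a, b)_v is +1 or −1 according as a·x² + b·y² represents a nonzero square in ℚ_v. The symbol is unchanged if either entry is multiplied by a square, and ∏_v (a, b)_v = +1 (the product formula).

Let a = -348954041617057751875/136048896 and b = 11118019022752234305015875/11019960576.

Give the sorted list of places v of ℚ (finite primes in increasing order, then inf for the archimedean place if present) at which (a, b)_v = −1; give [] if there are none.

(a, b) ≡ (-187, 1235) mod (ℚ^×)²; places V = {2, 3, 5, 7, 11, 13, 17, 19, ∞}.
(a,b)_13: α=6, u≡5; β=9, v≡12 (mod 13); (5|13)=-1, (12|13)=+1; sign (−1)^0·-1^9·+1^6 = -1.
(a,b)_∞: sgn(-187)=−, sgn(1235)=+, so +1.
(a,b)_2: α=-8, β=-8; u≡5, v≡3 (mod 8); ε(u)ε(v)=0·1, αω(v)=-8·1, βω(u)=-8·1; sum ≡ 0  ⇒  +1.
(a,b)_3: α=-12, u≡2; β=-16, v≡2 (mod 3); (2|3)=-1, (2|3)=-1; sign (−1)^0·-1^-16·-1^-12 = +1.
(a,b)_5: α=4, u≡2; β=3, v≡2 (mod 5); (2|5)=-1, (2|5)=-1; sign (−1)^0·-1^3·-1^4 = -1.
(a,b)_11: α=3, u≡1; β=4, v≡1 (mod 11); (1|11)=+1, (1|11)=+1; sign (−1)^0·+1^4·+1^3 = +1.
(a,b)_7: α=2, u≡2; β=0, v≡6 (mod 7); (2|7)=+1, (6|7)=-1; sign (−1)^0·+1^0·-1^2 = +1.
(a,b)_19: α=2, u≡10; β=3, v≡2 (mod 19); (10|19)=-1, (2|19)=-1; sign (−1)^0·-1^3·-1^2 = -1.
(a,b)_17: α=3, u≡6; β=4, v≡14 (mod 17); (6|17)=-1, (14|17)=-1; sign (−1)^0·-1^4·-1^3 = -1.
Ram(-187, 1235) = {5, 13, 17, 19}; no ℚ_5-point on the conic.

[5, 13, 17, 19]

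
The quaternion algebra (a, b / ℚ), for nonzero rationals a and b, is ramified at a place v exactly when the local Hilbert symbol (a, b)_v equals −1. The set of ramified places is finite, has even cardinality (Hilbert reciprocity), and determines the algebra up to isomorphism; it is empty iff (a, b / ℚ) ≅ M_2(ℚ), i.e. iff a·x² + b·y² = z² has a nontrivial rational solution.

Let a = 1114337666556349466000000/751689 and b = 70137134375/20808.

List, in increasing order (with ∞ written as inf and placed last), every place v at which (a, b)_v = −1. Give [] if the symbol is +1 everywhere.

[2, 19]

Mod squares: a ≡ 506, b ≡ 424270. Check v ∈ {∞, 2, 3, 5, 7, 11, 17, 19, 23, 29}.
v=23: a=23^7·(≡17), b=23^2·(≡13) mod 23; (17|23)=-1, (13|23)=+1; (−1)^{7·2·11}·(-1)^2·(+1)^7 = +1.
v=3: a=3^-2·(≡2), b=3^-2·(≡1) mod 3; (2|3)=-1, (1|3)=+1; (−1)^{-2·-2·1}·(-1)^-2·(+1)^-2 = +1.
v=29: a=29^2·(≡1), b=29^1·(≡2) mod 29; (1|29)=+1, (2|29)=-1; (−1)^{2·1·14}·(+1)^1·(-1)^2 = +1.
v=19: a=19^2·(≡2), b=19^1·(≡5) mod 19; (2|19)=-1, (5|19)=+1; (−1)^{2·1·9}·(-1)^1·(+1)^2 = -1.
v=17: a=17^-4·(≡8), b=17^-2·(≡16) mod 17; (8|17)=+1, (16|17)=+1; (−1)^{-4·-2·8}·(+1)^-2·(+1)^-4 = +1.
v=11: a=11^1·(≡8), b=11^1·(≡1) mod 11; (8|11)=-1, (1|11)=+1; (−1)^{1·1·5}·(-1)^1·(+1)^1 = +1.
v=∞: 506 > 0 and 424270 > 0  ⇒  (a,b)_∞ = +1.
v=5: a=5^6·(≡1), b=5^5·(≡1) mod 5; (1|5)=+1, (1|5)=+1; (−1)^{6·5·2}·(+1)^5·(+1)^6 = +1.
v=7: a=7^2·(≡1), b=7^1·(≡4) mod 7; (1|7)=+1, (4|7)=+1; (−1)^{2·1·3}·(+1)^1·(+1)^2 = +1.
v=2: v_2(a)=7, v_2(b)=-3; units ≡ 5, 7 (mod 8); ε·ε+αω+βω = 0·1+7·0+-3·1 ≡ 1  ⇒  (a,b)_2 = -1.
(506, 424270 / ℚ) ramifies at {2, 19}: a division algebra.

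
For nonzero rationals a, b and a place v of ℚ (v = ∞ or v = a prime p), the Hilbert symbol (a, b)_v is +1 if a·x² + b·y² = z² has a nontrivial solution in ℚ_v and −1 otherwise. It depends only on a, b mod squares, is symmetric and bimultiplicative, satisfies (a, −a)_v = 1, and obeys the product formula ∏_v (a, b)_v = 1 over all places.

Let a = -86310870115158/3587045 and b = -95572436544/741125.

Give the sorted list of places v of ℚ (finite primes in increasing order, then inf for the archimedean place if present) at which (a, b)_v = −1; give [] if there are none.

Mod squares: a ≡ -2302990, b ≡ -60605. Check v ∈ {∞, 2, 3, 5, 7, 11, 13, 17, 19, 23, 31}.
v=2: v_2(a)=1, v_2(b)=6; units ≡ 1, 3 (mod 8); ε·ε+αω+βω = 0·1+1·1+6·0 ≡ 1  ⇒  (a,b)_2 = -1.
v=11: a=11^-4·(≡5), b=11^-2·(≡1) mod 11; (5|11)=+1, (1|11)=+1; (−1)^{-4·-2·5}·(+1)^-2·(+1)^-4 = +1.
v=7: a=7^-2·(≡3), b=7^-2·(≡2) mod 7; (3|7)=-1, (2|7)=+1; (−1)^{-2·-2·3}·(-1)^-2·(+1)^-2 = +1.
v=17: a=17^1·(≡12), b=17^1·(≡6) mod 17; (12|17)=-1, (6|17)=-1; (−1)^{1·1·8}·(-1)^1·(-1)^1 = +1.
v=13: a=13^4·(≡12), b=13^2·(≡12) mod 13; (12|13)=+1, (12|13)=+1; (−1)^{4·2·6}·(+1)^2·(+1)^4 = +1.
v=23: a=23^1·(≡6), b=23^1·(≡21) mod 23; (6|23)=+1, (21|23)=-1; (−1)^{1·1·11}·(+1)^1·(-1)^1 = +1.
v=31: a=31^1·(≡15), b=31^1·(≡21) mod 31; (15|31)=-1, (21|31)=-1; (−1)^{1·1·15}·(-1)^1·(-1)^1 = -1.
v=∞: -2302990 < 0 and -60605 < 0  ⇒  (a,b)_∞ = -1.
v=5: a=5^-1·(≡3), b=5^-3·(≡4) mod 5; (3|5)=-1, (4|5)=+1; (−1)^{-1·-3·2}·(-1)^-3·(+1)^-1 = -1.
v=19: a=19^1·(≡3), b=19^0·(≡17) mod 19; (3|19)=-1, (17|19)=+1; (−1)^{1·0·9}·(-1)^0·(+1)^1 = +1.
v=3: a=3^8·(≡2), b=3^6·(≡1) mod 3; (2|3)=-1, (1|3)=+1; (−1)^{8·6·1}·(-1)^6·(+1)^8 = +1.
(-2302990, -60605 / ℚ) ramifies at {2, 5, 31, ∞}: a division algebra.

[2, 5, 31, inf]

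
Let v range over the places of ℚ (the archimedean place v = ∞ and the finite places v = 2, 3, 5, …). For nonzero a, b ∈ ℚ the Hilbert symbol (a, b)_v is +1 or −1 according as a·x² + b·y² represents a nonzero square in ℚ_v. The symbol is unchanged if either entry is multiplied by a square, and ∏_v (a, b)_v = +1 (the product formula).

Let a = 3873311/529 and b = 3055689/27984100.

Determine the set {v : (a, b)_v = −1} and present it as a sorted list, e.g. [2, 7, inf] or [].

[13, 41]

Mod squares: a ≡ 22919, b ≡ 41. Check v ∈ {∞, 2, 3, 5, 7, 13, 23, 41, 43}.
v=∞: 22919 > 0 and 41 > 0  ⇒  (a,b)_∞ = +1.
v=41: a=41^1·(≡29), b=41^1·(≡32) mod 41; (29|41)=-1, (32|41)=+1; (−1)^{1·1·20}·(-1)^1·(+1)^1 = -1.
v=5: a=5^0·(≡4), b=5^-2·(≡1) mod 5; (4|5)=+1, (1|5)=+1; (−1)^{0·-2·2}·(+1)^-2·(+1)^0 = +1.
v=23: a=23^-2·(≡19), b=23^-4·(≡3) mod 23; (19|23)=-1, (3|23)=+1; (−1)^{-2·-4·11}·(-1)^-4·(+1)^-2 = +1.
v=3: a=3^0·(≡2), b=3^2·(≡2) mod 3; (2|3)=-1, (2|3)=-1; (−1)^{0·2·1}·(-1)^2·(-1)^0 = +1.
v=43: a=43^1·(≡6), b=43^0·(≡23) mod 43; (6|43)=+1, (23|43)=+1; (−1)^{1·0·21}·(+1)^0·(+1)^1 = +1.
v=7: a=7^0·(≡2), b=7^2·(≡3) mod 7; (2|7)=+1, (3|7)=-1; (−1)^{0·2·3}·(+1)^2·(-1)^0 = +1.
v=2: v_2(a)=0, v_2(b)=-2; units ≡ 7, 1 (mod 8); ε·ε+αω+βω = 1·0+0·0+-2·0 ≡ 0  ⇒  (a,b)_2 = +1.
v=13: a=13^3·(≡11), b=13^2·(≡11) mod 13; (11|13)=-1, (11|13)=-1; (−1)^{3·2·6}·(-1)^2·(-1)^3 = -1.
(22919, 41 / ℚ) ramifies at {13, 41}: a division algebra.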